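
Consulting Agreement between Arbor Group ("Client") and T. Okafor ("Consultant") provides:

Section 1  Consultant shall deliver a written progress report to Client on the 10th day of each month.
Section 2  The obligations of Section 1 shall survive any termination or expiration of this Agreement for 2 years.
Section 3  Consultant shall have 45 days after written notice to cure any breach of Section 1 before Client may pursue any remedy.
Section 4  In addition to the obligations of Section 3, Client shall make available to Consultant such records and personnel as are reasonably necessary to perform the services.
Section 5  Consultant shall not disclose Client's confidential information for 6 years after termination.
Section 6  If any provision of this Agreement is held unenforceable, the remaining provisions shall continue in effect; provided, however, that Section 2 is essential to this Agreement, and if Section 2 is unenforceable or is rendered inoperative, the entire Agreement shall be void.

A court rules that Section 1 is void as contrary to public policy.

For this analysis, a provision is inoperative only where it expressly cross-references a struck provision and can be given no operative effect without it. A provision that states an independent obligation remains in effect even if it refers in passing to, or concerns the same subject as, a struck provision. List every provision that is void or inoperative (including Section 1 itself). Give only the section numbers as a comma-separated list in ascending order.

1, 2, 3, 4, 5, 6

Section 1 is struck. Section 2 has no operative effect of its own apart from Section 1 and is therefore inoperative. Section 3 merely fixes the cure period for breach of Section 1; with Section 1 gone it has nothing to operate on and falls away. Section 6 makes Section 2 an essential term, and Section 2 has been rendered inoperative by the cascade; under Section 6, the entire Agreement is therefore void. No provision of the Agreement survives.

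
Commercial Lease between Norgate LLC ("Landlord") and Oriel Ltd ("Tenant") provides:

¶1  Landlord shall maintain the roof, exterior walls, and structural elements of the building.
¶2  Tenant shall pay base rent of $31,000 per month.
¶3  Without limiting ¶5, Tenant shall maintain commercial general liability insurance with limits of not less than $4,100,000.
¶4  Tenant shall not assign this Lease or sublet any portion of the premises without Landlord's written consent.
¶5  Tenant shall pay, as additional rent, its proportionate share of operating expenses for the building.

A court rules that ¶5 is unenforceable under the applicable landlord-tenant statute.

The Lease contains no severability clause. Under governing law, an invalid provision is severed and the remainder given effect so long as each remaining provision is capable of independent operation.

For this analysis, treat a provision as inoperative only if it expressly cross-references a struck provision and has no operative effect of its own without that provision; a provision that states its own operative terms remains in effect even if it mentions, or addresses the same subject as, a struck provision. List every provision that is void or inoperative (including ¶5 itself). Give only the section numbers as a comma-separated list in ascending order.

¶5 is struck. Although ¶3 refers to ¶5, its operative terms do not depend on ¶5, so it remains in effect. Nothing else in the Lease is defined by reference to ¶5. With no severability clause, the stated default rule severs what cannot stand and enforces each remaining provision that can operate on its own. The provisions still in force are ¶1, ¶2, ¶3, and ¶4.

5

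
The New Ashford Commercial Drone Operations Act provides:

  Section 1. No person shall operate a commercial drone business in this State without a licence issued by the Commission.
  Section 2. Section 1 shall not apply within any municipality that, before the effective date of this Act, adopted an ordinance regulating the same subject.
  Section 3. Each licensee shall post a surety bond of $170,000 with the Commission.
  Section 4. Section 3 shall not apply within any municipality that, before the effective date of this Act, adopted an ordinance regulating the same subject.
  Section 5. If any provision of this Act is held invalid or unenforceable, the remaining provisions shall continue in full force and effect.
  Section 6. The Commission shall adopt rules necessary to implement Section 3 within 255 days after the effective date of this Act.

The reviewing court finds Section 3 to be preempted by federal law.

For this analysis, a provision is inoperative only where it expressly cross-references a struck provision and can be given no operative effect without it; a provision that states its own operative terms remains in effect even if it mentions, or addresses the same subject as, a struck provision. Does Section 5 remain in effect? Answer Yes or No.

Section 3 is struck. The only function of Section 4 is the local-preemption carve-out from Section 3, so it cannot stand once Section 3 is removed. The only function of Section 6 is the rulemaking mandate for Section 3, so it cannot stand once Section 3 is removed. Under the severability clause in Section 5, the remaining provisions continue in force. The provisions still in force are Section 1, Section 2, and Section 5. Section 5 is among the surviving provisions, so the answer is yes.

Yes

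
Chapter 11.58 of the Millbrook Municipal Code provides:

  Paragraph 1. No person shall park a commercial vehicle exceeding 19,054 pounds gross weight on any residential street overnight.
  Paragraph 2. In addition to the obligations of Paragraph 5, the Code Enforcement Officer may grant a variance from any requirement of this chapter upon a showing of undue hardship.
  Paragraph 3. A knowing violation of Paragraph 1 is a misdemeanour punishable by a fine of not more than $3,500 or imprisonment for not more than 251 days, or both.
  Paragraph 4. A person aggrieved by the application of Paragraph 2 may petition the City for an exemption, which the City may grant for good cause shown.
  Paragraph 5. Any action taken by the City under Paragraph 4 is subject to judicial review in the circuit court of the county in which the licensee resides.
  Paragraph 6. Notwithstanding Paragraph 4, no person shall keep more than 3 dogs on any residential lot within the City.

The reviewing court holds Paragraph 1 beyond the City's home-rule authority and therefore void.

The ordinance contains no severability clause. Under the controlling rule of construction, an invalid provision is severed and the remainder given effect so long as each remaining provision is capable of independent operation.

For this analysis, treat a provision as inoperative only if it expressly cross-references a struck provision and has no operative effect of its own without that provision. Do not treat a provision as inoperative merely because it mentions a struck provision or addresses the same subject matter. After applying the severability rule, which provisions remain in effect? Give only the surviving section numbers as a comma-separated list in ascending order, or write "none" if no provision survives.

Paragraph 1 is struck. Paragraph 3 has no operative effect of its own apart from Paragraph 1 and is therefore inoperative. With no severability clause, the stated default rule severs what cannot stand and enforces each remaining provision that can operate on its own. The provisions still in force are Paragraph 2, Paragraph 4, Paragraph 5, and Paragraph 6.

2, 4, 5, 6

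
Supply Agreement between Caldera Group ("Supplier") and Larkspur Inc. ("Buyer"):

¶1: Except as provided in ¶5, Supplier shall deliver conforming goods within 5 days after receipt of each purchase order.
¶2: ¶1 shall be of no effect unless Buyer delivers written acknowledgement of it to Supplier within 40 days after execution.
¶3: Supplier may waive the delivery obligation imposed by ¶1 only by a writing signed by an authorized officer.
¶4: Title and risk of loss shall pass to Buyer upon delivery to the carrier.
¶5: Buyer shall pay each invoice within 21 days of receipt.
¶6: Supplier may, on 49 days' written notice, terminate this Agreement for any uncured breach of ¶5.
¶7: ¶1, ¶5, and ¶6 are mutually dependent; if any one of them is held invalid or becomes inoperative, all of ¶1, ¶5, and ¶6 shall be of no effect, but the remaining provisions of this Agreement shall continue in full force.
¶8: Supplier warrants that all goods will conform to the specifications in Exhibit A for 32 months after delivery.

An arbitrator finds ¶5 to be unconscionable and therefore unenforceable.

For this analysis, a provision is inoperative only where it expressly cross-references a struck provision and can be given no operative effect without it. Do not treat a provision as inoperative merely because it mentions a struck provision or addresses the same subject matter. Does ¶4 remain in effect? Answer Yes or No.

¶5 is struck. ¶6 operates only by reference to ¶5, so it falls with ¶5. ¶7 declares ¶1, ¶5, and ¶6 mutually dependent; since one of them has fallen, all of them are of no effect. That brings down ¶1 as well. ¶2 and ¶3 in turn depend solely on a provision now struck and likewise fall. The remainder continues in force under ¶7. That leaves ¶4, ¶7, and ¶8 in effect. ¶4 is among the surviving provisions, so the answer is yes.

Yes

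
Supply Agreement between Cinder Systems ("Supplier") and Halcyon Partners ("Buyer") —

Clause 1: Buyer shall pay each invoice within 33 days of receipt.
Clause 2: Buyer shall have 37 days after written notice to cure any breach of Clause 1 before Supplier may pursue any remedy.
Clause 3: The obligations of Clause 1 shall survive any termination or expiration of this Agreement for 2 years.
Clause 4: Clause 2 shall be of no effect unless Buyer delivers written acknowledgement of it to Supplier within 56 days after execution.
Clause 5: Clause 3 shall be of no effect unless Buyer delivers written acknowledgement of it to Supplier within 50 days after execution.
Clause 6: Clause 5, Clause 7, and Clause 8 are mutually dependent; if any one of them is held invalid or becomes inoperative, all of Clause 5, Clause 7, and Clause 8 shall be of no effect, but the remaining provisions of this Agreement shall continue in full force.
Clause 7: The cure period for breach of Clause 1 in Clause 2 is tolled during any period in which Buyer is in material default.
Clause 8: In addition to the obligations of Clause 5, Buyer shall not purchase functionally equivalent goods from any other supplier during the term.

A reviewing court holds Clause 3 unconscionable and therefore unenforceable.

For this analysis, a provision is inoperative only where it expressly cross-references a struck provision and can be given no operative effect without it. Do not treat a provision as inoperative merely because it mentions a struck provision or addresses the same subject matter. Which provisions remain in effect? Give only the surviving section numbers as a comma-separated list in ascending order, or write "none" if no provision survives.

Clause 3 is struck. The only function of Clause 5 is the acknowledgement condition for Clause 3, so it cannot stand once Clause 3 is removed. Clause 6 declares Clause 5, Clause 7, and Clause 8 mutually dependent; since one of them has fallen, all of them are of no effect. That brings down Clause 7 and Clause 8 as well. The remainder continues in force under Clause 6. Clause 1, Clause 2, Clause 4, and Clause 6 remain in effect.

1, 2, 4, 6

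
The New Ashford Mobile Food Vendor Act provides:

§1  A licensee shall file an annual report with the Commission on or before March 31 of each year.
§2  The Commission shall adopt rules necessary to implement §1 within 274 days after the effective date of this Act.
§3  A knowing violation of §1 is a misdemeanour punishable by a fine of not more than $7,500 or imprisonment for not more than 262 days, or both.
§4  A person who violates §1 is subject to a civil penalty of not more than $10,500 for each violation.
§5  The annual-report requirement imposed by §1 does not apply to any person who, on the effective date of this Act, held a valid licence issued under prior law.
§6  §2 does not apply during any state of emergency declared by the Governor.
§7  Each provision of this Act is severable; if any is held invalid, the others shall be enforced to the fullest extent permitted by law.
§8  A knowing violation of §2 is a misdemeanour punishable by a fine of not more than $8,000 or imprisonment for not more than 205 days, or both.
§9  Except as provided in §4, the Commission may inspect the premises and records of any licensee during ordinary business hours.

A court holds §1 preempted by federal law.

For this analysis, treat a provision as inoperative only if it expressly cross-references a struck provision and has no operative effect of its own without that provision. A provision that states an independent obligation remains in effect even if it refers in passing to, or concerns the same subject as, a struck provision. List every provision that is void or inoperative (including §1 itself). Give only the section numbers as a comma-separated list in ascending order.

§1 is struck. §2 operates only by reference to §1, so it falls with §1. §3 has no operative effect of its own apart from §1 and is therefore inoperative. §4 has no operative effect of its own apart from §1 and is therefore inoperative. §5 merely fixes the grandfather exemption from §1; with §1 gone it has nothing to operate on and falls away. §6 operates only by reference to §2, so it falls with §2. §8 merely fixes the criminal penalty for violating §2; with §2 gone it has nothing to operate on and falls away. Although §9 refers to §4, its operative terms do not depend on §4, so it remains in effect. Under the severability clause in §7, the remaining provisions continue in force. §7 and §9 remain in effect.

1, 2, 3, 4, 5, 6, 8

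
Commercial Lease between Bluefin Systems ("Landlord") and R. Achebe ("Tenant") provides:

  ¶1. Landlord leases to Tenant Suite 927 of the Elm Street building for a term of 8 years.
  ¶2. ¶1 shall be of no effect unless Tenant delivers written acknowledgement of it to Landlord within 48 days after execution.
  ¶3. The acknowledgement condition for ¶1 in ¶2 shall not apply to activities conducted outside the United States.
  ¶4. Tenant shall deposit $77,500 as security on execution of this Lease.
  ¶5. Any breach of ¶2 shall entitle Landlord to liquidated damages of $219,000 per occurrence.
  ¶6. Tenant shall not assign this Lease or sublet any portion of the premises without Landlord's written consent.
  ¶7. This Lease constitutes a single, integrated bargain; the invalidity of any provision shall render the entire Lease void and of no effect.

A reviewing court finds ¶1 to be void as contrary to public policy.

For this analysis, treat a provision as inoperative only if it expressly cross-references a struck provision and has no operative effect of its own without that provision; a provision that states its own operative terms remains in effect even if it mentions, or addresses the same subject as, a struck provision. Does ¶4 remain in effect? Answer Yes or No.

¶1 is struck. ¶2 operates only by reference to ¶1, so it falls with ¶1. ¶3 has no operative effect of its own apart from ¶2 and is therefore inoperative. ¶5 does nothing except set the liquidated-damages amount by reference to ¶2; with ¶2 gone it has no independent effect and is inoperative. ¶7 provides that the Lease is not severable, so the invalidity of any one provision voids the entire Lease. No provision of the Lease survives. ¶4 is among the inoperative provisions, so the answer is no.

No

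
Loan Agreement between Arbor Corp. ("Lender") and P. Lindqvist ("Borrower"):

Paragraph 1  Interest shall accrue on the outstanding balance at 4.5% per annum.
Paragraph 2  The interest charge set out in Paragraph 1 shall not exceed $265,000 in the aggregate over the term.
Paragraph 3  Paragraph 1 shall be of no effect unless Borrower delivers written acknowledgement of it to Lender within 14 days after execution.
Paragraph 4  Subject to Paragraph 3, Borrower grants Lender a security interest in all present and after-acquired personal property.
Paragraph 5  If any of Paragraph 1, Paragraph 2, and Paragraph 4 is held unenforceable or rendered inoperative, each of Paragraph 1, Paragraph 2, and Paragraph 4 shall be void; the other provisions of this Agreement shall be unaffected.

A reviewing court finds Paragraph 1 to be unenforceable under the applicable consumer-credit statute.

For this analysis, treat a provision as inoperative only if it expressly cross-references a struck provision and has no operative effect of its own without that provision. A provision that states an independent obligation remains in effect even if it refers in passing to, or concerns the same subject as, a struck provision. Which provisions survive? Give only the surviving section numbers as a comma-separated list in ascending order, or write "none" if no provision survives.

5

Paragraph 1 is struck. Paragraph 2 operates only by reference to Paragraph 1, so it falls with Paragraph 1. Paragraph 3 has no operative effect of its own apart from Paragraph 1 and is therefore inoperative. Paragraph 5 declares Paragraph 1, Paragraph 2, and Paragraph 4 mutually dependent; since one of them has fallen, all of them are of no effect. That brings down Paragraph 4 as well. The remainder continues in force under Paragraph 5. Only Paragraph 5 remains in effect.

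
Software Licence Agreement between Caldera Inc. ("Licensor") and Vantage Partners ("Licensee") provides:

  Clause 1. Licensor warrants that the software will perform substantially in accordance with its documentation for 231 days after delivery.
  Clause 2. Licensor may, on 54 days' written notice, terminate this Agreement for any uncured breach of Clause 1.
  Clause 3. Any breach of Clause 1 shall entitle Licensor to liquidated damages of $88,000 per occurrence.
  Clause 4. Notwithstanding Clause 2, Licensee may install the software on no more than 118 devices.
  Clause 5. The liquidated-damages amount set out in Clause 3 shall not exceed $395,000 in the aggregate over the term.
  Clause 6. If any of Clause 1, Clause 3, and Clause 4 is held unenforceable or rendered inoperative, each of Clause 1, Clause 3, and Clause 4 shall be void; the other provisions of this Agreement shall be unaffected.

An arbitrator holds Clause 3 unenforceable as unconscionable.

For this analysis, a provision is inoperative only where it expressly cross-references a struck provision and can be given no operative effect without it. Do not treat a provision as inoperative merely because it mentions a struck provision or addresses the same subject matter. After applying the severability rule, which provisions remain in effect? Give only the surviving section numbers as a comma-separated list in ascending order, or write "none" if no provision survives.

Clause 3 is struck. Clause 5 operates only by reference to Clause 3, so it falls with Clause 3. Clause 6 declares Clause 1, Clause 3, and Clause 4 mutually dependent; since one of them has fallen, all of them are of no effect. That brings down Clause 1 and Clause 4 as well. Clause 2 in turn depends solely on a provision now struck and likewise falls. The remainder continues in force under Clause 6. Only Clause 6 remains in effect.

6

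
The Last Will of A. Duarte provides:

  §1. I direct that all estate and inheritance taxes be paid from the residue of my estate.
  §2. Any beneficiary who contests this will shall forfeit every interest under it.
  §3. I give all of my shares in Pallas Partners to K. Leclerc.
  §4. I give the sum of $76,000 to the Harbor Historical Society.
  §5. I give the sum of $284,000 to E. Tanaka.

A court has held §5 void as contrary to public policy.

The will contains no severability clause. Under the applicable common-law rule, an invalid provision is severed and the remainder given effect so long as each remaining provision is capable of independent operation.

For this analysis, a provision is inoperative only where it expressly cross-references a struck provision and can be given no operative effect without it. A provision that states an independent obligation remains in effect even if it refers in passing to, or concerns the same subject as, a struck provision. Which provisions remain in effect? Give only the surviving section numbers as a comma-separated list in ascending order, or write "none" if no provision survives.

1, 2, 3, 4

§5 is struck. No other provision's operative terms depend on §5. Under the stated default rule, only provisions that cannot operate independently fall away; the rest are enforced. §1, §2, §3, and §4 remain in effect.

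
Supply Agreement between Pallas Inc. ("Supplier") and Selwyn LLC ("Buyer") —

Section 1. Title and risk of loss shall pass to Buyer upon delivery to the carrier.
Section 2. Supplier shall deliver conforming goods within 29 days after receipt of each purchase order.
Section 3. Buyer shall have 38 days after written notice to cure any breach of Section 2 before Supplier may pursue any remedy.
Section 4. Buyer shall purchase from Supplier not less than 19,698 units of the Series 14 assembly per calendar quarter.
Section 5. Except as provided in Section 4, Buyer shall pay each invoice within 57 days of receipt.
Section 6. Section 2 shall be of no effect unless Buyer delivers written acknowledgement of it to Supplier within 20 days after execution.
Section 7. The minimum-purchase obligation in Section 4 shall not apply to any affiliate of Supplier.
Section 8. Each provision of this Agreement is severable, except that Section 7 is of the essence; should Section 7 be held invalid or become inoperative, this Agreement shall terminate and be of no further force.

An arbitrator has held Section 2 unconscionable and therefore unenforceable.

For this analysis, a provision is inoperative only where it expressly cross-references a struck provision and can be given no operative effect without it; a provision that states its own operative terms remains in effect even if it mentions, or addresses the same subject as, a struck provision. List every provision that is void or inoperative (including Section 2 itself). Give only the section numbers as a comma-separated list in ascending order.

2, 3, 6

Section 2 is struck. The only function of Section 3 is the cure period for breach of Section 2, so it cannot stand once Section 2 is removed. The only function of Section 6 is the acknowledgement condition for Section 2, so it cannot stand once Section 2 is removed. Section 8 makes Section 7 an essential term, but Section 7 is unaffected, so the severability proviso in Section 8 preserves the remaining provisions. That leaves Section 1, Section 4, Section 5, Section 7, and Section 8 in effect.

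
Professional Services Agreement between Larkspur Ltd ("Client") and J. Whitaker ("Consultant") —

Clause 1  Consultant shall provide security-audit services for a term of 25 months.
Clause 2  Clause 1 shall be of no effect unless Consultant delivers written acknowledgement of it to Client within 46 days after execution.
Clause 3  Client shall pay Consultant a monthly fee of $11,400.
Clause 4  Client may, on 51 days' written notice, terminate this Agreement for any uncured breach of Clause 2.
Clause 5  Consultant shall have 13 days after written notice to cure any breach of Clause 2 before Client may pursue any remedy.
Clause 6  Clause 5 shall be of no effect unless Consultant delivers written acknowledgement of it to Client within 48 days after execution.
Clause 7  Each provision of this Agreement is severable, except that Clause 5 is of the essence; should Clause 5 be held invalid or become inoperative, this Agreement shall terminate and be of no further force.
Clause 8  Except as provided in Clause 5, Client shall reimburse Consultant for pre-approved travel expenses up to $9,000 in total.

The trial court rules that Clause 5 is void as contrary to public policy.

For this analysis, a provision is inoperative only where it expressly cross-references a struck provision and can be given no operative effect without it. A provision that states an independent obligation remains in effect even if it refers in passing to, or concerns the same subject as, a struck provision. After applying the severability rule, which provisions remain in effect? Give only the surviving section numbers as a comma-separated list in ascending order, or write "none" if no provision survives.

none

Clause 5 is struck. The only function of Clause 6 is the acknowledgement condition for Clause 5, so it cannot stand once Clause 5 is removed. Clause 7 makes Clause 5 an essential term, and Clause 5 is the provision held invalid; under Clause 7, the entire Agreement is therefore void. No provision of the Agreement survives.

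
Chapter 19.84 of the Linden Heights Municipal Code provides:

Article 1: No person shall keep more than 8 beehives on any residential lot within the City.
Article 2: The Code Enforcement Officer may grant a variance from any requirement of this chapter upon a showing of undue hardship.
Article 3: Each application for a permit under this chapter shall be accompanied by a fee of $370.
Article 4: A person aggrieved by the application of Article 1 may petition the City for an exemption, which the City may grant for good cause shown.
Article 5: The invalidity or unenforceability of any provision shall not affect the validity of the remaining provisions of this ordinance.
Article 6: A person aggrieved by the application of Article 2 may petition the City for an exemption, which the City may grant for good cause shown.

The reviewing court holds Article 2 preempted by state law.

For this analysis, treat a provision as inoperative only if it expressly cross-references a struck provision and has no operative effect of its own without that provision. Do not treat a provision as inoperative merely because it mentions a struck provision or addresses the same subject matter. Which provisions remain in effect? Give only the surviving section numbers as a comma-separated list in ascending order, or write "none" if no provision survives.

Article 2 is struck. The only function of Article 6 is the exemption procedure for Article 2, so it cannot stand once Article 2 is removed. Article 5 is a severability clause and preserves every provision that can still be given independent effect. Article 1, Article 3, Article 4, and Article 5 remain in effect.

1, 3, 4, 5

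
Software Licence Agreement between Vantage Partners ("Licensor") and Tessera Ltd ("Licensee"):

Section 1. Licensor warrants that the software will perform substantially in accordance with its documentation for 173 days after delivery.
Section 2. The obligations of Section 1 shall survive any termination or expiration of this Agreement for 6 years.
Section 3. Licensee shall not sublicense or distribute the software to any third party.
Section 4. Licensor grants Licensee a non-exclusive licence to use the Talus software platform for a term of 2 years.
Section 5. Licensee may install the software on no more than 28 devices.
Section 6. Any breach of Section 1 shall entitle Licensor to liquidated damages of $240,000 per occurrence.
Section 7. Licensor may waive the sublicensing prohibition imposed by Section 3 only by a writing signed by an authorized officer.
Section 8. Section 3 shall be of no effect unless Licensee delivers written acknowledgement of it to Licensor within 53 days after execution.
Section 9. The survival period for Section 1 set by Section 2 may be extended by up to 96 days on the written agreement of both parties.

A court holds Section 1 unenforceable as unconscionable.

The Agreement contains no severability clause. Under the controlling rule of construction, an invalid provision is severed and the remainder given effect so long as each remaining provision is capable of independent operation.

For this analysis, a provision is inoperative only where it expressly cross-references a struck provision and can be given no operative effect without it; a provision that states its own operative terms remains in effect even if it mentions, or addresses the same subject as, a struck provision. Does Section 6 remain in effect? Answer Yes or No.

Section 1 is struck. Section 2 has no operative effect of its own apart from Section 1 and is therefore inoperative. Section 6 operates only by reference to Section 1, so it falls with Section 1. Section 9 has no operative effect of its own apart from Section 2 and is therefore inoperative. Under the stated default rule, only provisions that cannot operate independently fall away; the rest are enforced. The provisions still in force are Section 3, Section 4, Section 5, Section 7, and Section 8. Section 6 is among the inoperative provisions, so the answer is no.

No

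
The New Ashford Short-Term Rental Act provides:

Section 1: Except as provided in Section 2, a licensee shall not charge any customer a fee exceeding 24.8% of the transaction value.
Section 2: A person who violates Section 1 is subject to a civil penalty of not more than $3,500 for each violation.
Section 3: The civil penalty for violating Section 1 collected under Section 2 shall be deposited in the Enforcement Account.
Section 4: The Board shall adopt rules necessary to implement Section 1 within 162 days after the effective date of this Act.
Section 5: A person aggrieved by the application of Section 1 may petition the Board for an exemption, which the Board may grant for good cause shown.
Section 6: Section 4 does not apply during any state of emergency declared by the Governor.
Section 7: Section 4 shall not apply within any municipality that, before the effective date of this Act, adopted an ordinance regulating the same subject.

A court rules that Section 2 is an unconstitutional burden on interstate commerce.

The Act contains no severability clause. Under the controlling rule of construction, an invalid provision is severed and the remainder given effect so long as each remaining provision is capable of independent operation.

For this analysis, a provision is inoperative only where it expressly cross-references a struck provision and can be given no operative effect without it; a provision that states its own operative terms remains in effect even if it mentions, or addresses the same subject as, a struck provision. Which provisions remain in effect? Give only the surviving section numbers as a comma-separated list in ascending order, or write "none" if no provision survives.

1, 4, 5, 6, 7

Section 2 is struck. Section 3 does nothing except set the disposition of the civil penalty for violating Section 1 by reference to Section 2; with Section 2 gone it has no independent effect and is inoperative. Section 1 mentions Section 2 but its own obligation stands independently of Section 2, so Section 1 is not affected. Under the stated default rule, only provisions that cannot operate independently fall away; the rest are enforced. The provisions still in force are Section 1, Section 4, Section 5, Section 6, and Section 7.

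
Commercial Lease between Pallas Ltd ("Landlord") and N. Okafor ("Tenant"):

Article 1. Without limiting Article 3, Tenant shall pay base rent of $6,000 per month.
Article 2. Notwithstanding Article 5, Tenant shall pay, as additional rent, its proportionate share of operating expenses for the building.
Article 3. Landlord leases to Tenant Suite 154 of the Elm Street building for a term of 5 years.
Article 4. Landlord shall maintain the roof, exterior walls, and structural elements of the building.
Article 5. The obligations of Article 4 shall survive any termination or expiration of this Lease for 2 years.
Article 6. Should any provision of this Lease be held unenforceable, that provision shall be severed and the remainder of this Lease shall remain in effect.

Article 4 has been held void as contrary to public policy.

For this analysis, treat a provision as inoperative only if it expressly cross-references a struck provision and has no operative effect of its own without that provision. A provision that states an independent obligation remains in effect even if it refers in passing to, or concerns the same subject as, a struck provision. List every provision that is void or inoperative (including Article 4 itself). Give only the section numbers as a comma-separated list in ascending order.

4, 5

Article 4 is struck. The only function of Article 5 is the survival period for Article 4, so it cannot stand once Article 4 is removed. Article 2 mentions Article 5 but its own obligation stands independently of Article 5, so Article 2 is not affected. Under the severability clause in Article 6, the remaining provisions continue in force. That leaves Article 1, Article 2, Article 3, and Article 6 in effect.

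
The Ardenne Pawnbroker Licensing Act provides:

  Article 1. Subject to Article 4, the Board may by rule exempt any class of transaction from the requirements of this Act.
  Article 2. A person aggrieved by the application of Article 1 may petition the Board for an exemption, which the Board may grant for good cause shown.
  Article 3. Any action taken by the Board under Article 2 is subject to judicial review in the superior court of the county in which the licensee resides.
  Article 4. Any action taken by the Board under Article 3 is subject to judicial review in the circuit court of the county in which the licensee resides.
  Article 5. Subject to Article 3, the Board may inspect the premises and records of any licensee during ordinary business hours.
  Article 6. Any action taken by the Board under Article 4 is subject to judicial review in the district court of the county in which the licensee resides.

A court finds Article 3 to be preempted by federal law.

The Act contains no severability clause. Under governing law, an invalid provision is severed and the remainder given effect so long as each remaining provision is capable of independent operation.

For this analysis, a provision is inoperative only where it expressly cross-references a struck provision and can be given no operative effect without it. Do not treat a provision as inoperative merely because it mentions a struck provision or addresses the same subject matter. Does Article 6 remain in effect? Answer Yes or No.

No

Article 3 is struck. The only function of Article 4 is the judicial-review right for Article 3, so it cannot stand once Article 3 is removed. Article 6 operates only by reference to Article 4, so it falls with Article 4. Article 1 mentions Article 4 but its own obligation stands independently of Article 4, so Article 1 is not affected. Article 5 mentions Article 3 but its own obligation stands independently of Article 3, so Article 5 is not affected. With no severability clause, the stated default rule severs what cannot stand and enforces each remaining provision that can operate on its own. The provisions still in force are Article 1, Article 2, and Article 5. Article 6 is among the inoperative provisions, so the answer is no.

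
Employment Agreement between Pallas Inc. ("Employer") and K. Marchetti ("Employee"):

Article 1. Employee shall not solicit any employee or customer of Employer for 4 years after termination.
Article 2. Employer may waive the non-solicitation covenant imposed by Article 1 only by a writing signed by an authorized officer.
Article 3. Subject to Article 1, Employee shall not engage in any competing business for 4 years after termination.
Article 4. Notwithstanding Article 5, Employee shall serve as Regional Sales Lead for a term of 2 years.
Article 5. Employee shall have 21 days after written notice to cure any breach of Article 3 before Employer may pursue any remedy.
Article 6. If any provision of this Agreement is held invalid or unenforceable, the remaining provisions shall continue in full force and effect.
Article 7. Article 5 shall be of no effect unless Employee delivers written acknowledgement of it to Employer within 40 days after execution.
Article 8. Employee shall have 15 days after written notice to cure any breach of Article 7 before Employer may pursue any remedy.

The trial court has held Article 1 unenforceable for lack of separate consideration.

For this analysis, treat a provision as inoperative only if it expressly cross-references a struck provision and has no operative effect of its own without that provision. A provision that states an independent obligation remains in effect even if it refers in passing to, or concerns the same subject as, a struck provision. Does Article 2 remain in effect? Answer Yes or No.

No

Article 1 is struck. Article 2 merely fixes the waiver condition for Article 1; with Article 1 gone it has nothing to operate on and falls away. Article 3 mentions Article 1 but its own obligation stands independently of Article 1, so Article 3 is not affected. Article 6 is a severability clause and preserves every provision that can still be given independent effect. The provisions still in force are Article 3, Article 4, Article 5, Article 6, Article 7, and Article 8. Article 2 is among the inoperative provisions, so the answer is no.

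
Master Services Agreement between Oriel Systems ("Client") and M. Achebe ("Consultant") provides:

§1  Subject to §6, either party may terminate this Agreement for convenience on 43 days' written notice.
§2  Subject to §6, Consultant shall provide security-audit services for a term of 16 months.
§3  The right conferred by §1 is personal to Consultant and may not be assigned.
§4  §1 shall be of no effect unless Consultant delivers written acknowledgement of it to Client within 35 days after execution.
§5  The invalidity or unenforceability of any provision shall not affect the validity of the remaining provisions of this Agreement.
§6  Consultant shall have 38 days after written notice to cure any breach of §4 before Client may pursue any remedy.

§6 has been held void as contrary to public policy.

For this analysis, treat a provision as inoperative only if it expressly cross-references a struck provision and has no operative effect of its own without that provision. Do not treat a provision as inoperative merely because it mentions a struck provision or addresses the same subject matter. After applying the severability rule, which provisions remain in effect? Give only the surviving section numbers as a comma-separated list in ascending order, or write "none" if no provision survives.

§6 is struck. Although §1 refers to §6, its operative terms do not depend on §6, so it remains in effect. §2 mentions §6 but its own obligation stands independently of §6, so §2 is not affected. No other provision's operative terms depend on §6. §5 is a severability clause and preserves every provision that can still be given independent effect. That leaves §1, §2, §3, §4, and §5 in effect.

1, 2, 3, 4, 5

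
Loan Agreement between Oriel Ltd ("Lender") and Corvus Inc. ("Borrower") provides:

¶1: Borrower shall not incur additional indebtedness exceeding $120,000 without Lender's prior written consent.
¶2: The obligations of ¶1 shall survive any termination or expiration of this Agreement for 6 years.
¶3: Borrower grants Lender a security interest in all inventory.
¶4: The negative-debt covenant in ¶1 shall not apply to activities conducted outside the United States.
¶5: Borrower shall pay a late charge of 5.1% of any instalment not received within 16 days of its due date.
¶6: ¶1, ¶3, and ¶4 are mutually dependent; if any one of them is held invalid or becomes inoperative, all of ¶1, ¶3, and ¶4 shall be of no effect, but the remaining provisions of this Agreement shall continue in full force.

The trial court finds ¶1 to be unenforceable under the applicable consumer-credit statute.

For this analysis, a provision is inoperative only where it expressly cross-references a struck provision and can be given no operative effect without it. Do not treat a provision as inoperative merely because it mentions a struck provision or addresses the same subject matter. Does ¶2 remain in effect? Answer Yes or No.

No

¶1 is struck. ¶2 operates only by reference to ¶1, so it falls with ¶1. ¶4 operates only by reference to ¶1, so it falls with ¶1. ¶6 declares ¶1, ¶3, and ¶4 mutually dependent; since one of them has fallen, all of them are of no effect. That brings down ¶3 as well. The remainder continues in force under ¶6. The provisions still in force are ¶5 and ¶6. ¶2 is among the inoperative provisions, so the answer is no.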